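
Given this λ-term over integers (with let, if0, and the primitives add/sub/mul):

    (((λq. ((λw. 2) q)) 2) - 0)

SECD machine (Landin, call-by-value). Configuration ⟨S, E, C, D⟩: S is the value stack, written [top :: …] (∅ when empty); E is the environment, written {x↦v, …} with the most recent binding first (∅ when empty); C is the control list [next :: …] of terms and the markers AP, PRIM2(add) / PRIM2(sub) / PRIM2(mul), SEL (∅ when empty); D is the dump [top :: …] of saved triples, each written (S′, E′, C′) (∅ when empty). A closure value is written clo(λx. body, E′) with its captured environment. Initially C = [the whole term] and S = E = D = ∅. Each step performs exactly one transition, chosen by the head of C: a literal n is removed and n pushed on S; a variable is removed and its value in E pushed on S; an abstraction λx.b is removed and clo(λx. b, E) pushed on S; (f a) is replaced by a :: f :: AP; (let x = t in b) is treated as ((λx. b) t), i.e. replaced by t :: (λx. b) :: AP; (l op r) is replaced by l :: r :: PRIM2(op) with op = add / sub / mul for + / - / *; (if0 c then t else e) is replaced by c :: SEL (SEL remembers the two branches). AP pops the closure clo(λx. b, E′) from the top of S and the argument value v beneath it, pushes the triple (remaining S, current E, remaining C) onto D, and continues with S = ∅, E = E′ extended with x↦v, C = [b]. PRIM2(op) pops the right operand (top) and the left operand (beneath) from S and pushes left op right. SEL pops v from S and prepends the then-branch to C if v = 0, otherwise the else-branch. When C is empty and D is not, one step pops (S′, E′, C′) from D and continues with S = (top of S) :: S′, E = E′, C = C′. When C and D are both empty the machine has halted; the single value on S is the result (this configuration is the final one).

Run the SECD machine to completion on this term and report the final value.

[0] <S=∅, E=∅, C=[(((λq. ((λw. 2) q)) 2) - 0)], D=∅>
[1] <S=∅, E=∅, C=[((λq. ((λw. 2) q)) 2) :: 0 :: PRIM2(sub)], D=∅>
[2] <S=∅, E=∅, C=[2 :: (λq. ((λw. 2) q)) :: AP :: 0 :: PRIM2(sub)], D=∅>
[3] <S=[2], E=∅, C=[(λq. ((λw. 2) q)) :: AP :: 0 :: PRIM2(sub)], D=∅>
[4] <S=[clo(λq. ((λw. 2) q), ∅) :: 2], E=∅, C=[AP :: 0 :: PRIM2(sub)], D=∅>
[5] <S=∅, E={q↦2}, C=[((λw. 2) q)], D=[(∅, ∅, [0 :: PRIM2(sub)])]>
[6] <S=∅, E={q↦2}, C=[q :: (λw. 2) :: AP], D=[(∅, ∅, [0 :: PRIM2(sub)])]>
[7] <S=[2], E={q↦2}, C=[(λw. 2) :: AP], D=[(∅, ∅, [0 :: PRIM2(sub)])]>
[8] <S=[clo(λw. 2, {q↦2}) :: 2], E={q↦2}, C=[AP], D=[(∅, ∅, [0 :: PRIM2(sub)])]>
[9] <S=∅, E={w↦2, q↦2}, C=[2], D=[(∅, {q↦2}, ∅) :: (∅, ∅, [0 :: PRIM2(sub)])]>
[10] <S=[2], E={w↦2, q↦2}, C=∅, D=[(∅, {q↦2}, ∅) :: (∅, ∅, [0 :: PRIM2(sub)])]>
[11] <S=[2], E={q↦2}, C=∅, D=[(∅, ∅, [0 :: PRIM2(sub)])]>
[12] <S=[2], E=∅, C=[0 :: PRIM2(sub)], D=∅>
[13] <S=[0 :: 2], E=∅, C=[PRIM2(sub)], D=∅>
[14] <S=[2], E=∅, C=∅, D=∅>
→ final value 2

Answer: 2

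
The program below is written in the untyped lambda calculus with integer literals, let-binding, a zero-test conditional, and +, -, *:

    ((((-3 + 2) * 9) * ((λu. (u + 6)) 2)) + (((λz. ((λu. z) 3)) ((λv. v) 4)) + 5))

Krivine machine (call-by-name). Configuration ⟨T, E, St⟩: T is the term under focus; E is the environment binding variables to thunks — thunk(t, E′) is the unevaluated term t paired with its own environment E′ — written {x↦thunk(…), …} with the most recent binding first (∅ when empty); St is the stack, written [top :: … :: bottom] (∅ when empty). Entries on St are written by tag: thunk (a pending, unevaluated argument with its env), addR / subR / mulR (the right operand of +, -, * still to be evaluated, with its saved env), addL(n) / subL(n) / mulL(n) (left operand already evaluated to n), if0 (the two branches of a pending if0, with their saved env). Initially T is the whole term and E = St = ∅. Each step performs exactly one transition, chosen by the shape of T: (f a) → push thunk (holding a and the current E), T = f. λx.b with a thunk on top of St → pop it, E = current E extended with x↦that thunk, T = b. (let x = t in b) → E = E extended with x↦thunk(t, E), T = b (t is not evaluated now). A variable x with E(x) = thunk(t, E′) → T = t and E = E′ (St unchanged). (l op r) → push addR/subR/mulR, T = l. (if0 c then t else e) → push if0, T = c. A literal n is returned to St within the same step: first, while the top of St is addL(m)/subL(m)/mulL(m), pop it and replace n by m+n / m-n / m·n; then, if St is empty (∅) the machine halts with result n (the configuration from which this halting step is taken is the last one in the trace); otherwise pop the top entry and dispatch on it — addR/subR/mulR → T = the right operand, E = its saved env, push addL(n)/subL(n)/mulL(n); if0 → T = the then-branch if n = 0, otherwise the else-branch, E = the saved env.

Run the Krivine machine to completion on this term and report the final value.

0. [T=((((-3 + 2) * 9) * ((λu. (u + 6)) 2)) + (((λz. ((λu. z) 3)) ((λv. v) 4)) + 5)) | E=∅ | St=∅]
1. [T=(((-3 + 2) * 9) * ((λu. (u + 6)) 2)) | E=∅ | St=[addR]]
2. [T=((-3 + 2) * 9) | E=∅ | St=[mulR :: addR]]
3. [T=(-3 + 2) | E=∅ | St=[mulR :: mulR :: addR]]
4. [T=-3 | E=∅ | St=[addR :: mulR :: mulR :: addR]]
5. [T=2 | E=∅ | St=[addL(-3) :: mulR :: mulR :: addR]]
6. [T=9 | E=∅ | St=[mulL(-1) :: mulR :: addR]]
7. [T=((λu. (u + 6)) 2) | E=∅ | St=[mulL(-9) :: addR]]
8. [T=(λu. (u + 6)) | E=∅ | St=[thunk :: mulL(-9) :: addR]]
9. [T=(u + 6) | E={u↦thunk(2, ∅)} | St=[mulL(-9) :: addR]]
10. [T=u | E={u↦thunk(2, ∅)} | St=[addR :: mulL(-9) :: addR]]
11. [T=2 | E=∅ | St=[addR :: mulL(-9) :: addR]]
12. [T=6 | E={u↦thunk(2, ∅)} | St=[addL(2) :: mulL(-9) :: addR]]
13. [T=(((λz. ((λu. z) 3)) ((λv. v) 4)) + 5) | E=∅ | St=[addL(-72)]]
14. [T=((λz. ((λu. z) 3)) ((λv. v) 4)) | E=∅ | St=[addR :: addL(-72)]]
15. [T=(λz. ((λu. z) 3)) | E=∅ | St=[thunk :: addR :: addL(-72)]]
16. [T=((λu. z) 3) | E={z↦thunk(((λv. v) 4), ∅)} | St=[addR :: addL(-72)]]
17. [T=(λu. z) | E={z↦thunk(((λv. v) 4), ∅)} | St=[thunk :: addR :: addL(-72)]]
18. [T=z | E={u↦thunk(3, {z↦thunk(((λv. v) 4), ∅)}), z↦thunk(((λv. v) 4), ∅)} | St=[addR :: addL(-72)]]
19. [T=((λv. v) 4) | E=∅ | St=[addR :: addL(-72)]]
20. [T=(λv. v) | E=∅ | St=[thunk :: addR :: addL(-72)]]
21. [T=v | E={v↦thunk(4, ∅)} | St=[addR :: addL(-72)]]
22. [T=4 | E=∅ | St=[addR :: addL(-72)]]
23. [T=5 | E=∅ | St=[addL(4) :: addL(-72)]]
→ final value -63

Answer: -63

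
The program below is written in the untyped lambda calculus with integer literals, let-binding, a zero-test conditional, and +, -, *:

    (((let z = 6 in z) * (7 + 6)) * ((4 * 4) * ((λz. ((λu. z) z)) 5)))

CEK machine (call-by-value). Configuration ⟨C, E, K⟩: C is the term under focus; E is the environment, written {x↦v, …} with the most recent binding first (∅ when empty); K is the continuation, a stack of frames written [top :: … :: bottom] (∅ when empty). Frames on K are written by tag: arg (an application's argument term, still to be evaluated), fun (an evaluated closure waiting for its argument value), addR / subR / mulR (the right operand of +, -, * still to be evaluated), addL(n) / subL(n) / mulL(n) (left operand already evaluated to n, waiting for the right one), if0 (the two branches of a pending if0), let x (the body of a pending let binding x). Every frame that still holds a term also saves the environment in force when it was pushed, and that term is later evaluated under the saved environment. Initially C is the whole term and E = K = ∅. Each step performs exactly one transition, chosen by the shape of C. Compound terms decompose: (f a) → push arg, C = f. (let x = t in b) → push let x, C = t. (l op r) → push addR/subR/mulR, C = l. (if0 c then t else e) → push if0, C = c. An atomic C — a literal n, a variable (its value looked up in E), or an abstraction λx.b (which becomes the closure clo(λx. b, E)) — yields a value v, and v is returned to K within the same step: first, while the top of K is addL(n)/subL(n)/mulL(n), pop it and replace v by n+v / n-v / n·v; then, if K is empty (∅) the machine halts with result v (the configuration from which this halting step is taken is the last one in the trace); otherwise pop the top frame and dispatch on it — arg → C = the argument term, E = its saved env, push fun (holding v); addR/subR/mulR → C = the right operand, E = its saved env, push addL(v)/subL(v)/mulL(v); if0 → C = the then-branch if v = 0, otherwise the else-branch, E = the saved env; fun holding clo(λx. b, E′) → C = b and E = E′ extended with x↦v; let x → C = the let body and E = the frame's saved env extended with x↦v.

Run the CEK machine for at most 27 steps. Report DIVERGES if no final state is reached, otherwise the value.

Answer: 6240

Derivation:
[0] ⟨C=(((let z = 6 in z) * (7 + 6)) * ((4 * 4) * ((λz. ((λu. z) z)) 5))); E=∅; K=∅⟩
[1] ⟨C=((let z = 6 in z) * (7 + 6)); E=∅; K=[mulR]⟩
[2] ⟨C=(let z = 6 in z); E=∅; K=[mulR :: mulR]⟩
[3] ⟨C=6; E=∅; K=[let z :: mulR :: mulR]⟩
[4] ⟨C=z; E={z↦6}; K=[mulR :: mulR]⟩
[5] ⟨C=(7 + 6); E=∅; K=[mulL(6) :: mulR]⟩
[6] ⟨C=7; E=∅; K=[addR :: mulL(6) :: mulR]⟩
[7] ⟨C=6; E=∅; K=[addL(7) :: mulL(6) :: mulR]⟩
[8] ⟨C=((4 * 4) * ((λz. ((λu. z) z)) 5)); E=∅; K=[mulL(78)]⟩
[9] ⟨C=(4 * 4); E=∅; K=[mulR :: mulL(78)]⟩
[10] ⟨C=4; E=∅; K=[mulR :: mulR :: mulL(78)]⟩
[11] ⟨C=4; E=∅; K=[mulL(4) :: mulR :: mulL(78)]⟩
[12] ⟨C=((λz. ((λu. z) z)) 5); E=∅; K=[mulL(16) :: mulL(78)]⟩
[13] ⟨C=(λz. ((λu. z) z)); E=∅; K=[arg :: mulL(16) :: mulL(78)]⟩
[14] ⟨C=5; E=∅; K=[fun :: mulL(16) :: mulL(78)]⟩
[15] ⟨C=((λu. z) z); E={z↦5}; K=[mulL(16) :: mulL(78)]⟩
[16] ⟨C=(λu. z); E={z↦5}; K=[arg :: mulL(16) :: mulL(78)]⟩
[17] ⟨C=z; E={z↦5}; K=[fun :: mulL(16) :: mulL(78)]⟩
[18] ⟨C=z; E={u↦5, z↦5}; K=[mulL(16) :: mulL(78)]⟩
→ final value 6240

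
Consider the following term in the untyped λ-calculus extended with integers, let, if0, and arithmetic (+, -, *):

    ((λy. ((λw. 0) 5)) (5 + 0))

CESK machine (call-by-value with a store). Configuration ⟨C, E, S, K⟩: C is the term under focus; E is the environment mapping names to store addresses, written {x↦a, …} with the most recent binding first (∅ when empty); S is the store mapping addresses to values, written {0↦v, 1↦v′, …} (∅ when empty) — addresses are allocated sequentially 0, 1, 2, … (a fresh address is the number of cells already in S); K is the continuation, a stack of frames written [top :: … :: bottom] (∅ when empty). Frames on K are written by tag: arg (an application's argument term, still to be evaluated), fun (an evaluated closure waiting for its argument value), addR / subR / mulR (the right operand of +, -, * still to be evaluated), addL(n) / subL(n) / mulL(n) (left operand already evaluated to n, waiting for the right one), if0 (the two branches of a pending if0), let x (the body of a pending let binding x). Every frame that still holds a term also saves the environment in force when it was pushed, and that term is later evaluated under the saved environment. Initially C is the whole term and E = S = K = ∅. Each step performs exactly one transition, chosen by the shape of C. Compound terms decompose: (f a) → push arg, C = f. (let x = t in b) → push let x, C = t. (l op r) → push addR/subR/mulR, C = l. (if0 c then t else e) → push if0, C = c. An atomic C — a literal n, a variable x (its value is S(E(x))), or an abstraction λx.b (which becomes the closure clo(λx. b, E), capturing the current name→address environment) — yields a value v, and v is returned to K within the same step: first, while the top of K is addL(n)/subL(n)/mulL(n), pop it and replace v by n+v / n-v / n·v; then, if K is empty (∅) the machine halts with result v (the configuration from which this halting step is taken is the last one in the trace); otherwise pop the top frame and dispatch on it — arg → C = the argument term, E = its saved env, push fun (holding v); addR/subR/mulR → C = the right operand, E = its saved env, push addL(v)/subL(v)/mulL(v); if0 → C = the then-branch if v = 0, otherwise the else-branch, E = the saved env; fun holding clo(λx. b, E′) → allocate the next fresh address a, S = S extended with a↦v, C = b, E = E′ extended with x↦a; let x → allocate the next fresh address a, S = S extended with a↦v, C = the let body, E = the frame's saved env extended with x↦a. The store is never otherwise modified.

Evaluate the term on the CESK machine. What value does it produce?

t=0: ⟨C=((λy. ((λw. 0) 5)) (5 + 0)); E=∅; S=∅; K=∅⟩
t=1: ⟨C=(λy. ((λw. 0) 5)); E=∅; S=∅; K=[arg]⟩
t=2: ⟨C=(5 + 0); E=∅; S=∅; K=[fun]⟩
t=3: ⟨C=5; E=∅; S=∅; K=[addR :: fun]⟩
t=4: ⟨C=0; E=∅; S=∅; K=[addL(5) :: fun]⟩
t=5: ⟨C=((λw. 0) 5); E={y↦0}; S={0↦5}; K=∅⟩
t=6: ⟨C=(λw. 0); E={y↦0}; S={0↦5}; K=[arg]⟩
t=7: ⟨C=5; E={y↦0}; S={0↦5}; K=[fun]⟩
t=8: ⟨C=0; E={w↦1, y↦0}; S={0↦5, 1↦5}; K=∅⟩
→ final value 0

Answer: 0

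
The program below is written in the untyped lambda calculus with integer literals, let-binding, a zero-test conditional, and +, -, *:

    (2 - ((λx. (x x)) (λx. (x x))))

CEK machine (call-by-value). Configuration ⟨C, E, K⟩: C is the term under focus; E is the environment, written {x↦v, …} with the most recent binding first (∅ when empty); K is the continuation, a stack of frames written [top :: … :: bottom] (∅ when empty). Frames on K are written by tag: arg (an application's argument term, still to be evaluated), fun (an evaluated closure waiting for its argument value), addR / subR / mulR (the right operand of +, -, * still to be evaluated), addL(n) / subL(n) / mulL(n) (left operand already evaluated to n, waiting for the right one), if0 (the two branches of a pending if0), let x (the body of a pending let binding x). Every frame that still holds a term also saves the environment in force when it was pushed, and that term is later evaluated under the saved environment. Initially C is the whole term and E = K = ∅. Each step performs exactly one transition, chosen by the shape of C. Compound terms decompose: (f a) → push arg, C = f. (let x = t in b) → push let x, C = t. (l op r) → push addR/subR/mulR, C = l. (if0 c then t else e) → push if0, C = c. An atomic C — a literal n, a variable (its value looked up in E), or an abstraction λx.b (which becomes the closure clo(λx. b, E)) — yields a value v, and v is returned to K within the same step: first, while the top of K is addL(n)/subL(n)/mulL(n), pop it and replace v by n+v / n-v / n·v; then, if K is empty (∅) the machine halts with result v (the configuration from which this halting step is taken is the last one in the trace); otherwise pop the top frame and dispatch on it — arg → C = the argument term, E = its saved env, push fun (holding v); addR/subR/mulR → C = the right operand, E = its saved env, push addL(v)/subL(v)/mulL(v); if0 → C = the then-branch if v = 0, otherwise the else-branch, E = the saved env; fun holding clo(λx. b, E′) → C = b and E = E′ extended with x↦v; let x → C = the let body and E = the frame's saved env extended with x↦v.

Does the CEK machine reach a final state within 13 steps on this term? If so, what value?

Answer: DIVERGES (no final state within 13 steps)

Derivation:
t=0: ⟨C=(2 - ((λx. (x x)) (λx. (x x)))); E=∅; K=∅⟩
t=1: ⟨C=2; E=∅; K=[subR]⟩
t=2: ⟨C=((λx. (x x)) (λx. (x x))); E=∅; K=[subL(2)]⟩
t=3: ⟨C=(λx. (x x)); E=∅; K=[arg :: subL(2)]⟩
t=4: ⟨C=(λx. (x x)); E=∅; K=[fun :: subL(2)]⟩
t=5: ⟨C=(x x); E={x↦clo(λx. (x x), ∅)}; K=[subL(2)]⟩
t=6: ⟨C=x; E={x↦clo(λx. (x x), ∅)}; K=[arg :: subL(2)]⟩
t=7: ⟨C=x; E={x↦clo(λx. (x x), ∅)}; K=[fun :: subL(2)]⟩
… configuration repeats with period 3 (steps 5–7 recur indefinitely) …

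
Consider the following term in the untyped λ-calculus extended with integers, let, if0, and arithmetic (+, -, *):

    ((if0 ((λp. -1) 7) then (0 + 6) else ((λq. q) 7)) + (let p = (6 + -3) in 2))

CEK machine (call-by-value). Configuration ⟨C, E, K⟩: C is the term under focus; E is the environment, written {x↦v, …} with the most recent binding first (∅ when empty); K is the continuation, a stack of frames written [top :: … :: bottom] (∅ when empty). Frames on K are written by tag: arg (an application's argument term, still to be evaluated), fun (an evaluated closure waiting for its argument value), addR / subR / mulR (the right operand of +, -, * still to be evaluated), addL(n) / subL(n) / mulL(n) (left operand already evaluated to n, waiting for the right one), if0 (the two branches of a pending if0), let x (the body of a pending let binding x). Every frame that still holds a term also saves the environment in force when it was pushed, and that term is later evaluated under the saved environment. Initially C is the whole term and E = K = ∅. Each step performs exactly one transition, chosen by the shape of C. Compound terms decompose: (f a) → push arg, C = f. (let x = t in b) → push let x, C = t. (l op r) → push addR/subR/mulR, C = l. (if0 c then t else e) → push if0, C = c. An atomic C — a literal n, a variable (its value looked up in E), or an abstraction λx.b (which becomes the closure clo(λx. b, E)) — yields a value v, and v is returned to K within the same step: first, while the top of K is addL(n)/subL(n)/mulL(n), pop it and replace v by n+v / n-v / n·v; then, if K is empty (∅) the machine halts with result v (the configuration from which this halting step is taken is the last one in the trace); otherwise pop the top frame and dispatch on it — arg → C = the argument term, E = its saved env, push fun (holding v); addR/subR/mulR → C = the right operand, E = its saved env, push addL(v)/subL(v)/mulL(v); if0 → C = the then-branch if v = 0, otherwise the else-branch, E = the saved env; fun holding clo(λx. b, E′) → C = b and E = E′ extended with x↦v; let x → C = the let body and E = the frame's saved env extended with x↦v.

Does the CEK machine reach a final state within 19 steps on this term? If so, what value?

Answer: 9

Derivation:
t=0: <C=((if0 ((λp. -1) 7) then (0 + 6) else ((λq. q) 7)) + (let p = (6 + -3) in 2)), E=∅, K=∅>
t=1: <C=(if0 ((λp. -1) 7) then (0 + 6) else ((λq. q) 7)), E=∅, K=[addR]>
t=2: <C=((λp. -1) 7), E=∅, K=[if0 :: addR]>
t=3: <C=(λp. -1), E=∅, K=[arg :: if0 :: addR]>
t=4: <C=7, E=∅, K=[fun :: if0 :: addR]>
t=5: <C=-1, E={p↦7}, K=[if0 :: addR]>
t=6: <C=((λq. q) 7), E=∅, K=[addR]>
t=7: <C=(λq. q), E=∅, K=[arg :: addR]>
t=8: <C=7, E=∅, K=[fun :: addR]>
t=9: <C=q, E={q↦7}, K=[addR]>
t=10: <C=(let p = (6 + -3) in 2), E=∅, K=[addL(7)]>
t=11: <C=(6 + -3), E=∅, K=[let p :: addL(7)]>
t=12: <C=6, E=∅, K=[addR :: let p :: addL(7)]>
t=13: <C=-3, E=∅, K=[addL(6) :: let p :: addL(7)]>
t=14: <C=2, E={p↦3}, K=[addL(7)]>
→ final value 9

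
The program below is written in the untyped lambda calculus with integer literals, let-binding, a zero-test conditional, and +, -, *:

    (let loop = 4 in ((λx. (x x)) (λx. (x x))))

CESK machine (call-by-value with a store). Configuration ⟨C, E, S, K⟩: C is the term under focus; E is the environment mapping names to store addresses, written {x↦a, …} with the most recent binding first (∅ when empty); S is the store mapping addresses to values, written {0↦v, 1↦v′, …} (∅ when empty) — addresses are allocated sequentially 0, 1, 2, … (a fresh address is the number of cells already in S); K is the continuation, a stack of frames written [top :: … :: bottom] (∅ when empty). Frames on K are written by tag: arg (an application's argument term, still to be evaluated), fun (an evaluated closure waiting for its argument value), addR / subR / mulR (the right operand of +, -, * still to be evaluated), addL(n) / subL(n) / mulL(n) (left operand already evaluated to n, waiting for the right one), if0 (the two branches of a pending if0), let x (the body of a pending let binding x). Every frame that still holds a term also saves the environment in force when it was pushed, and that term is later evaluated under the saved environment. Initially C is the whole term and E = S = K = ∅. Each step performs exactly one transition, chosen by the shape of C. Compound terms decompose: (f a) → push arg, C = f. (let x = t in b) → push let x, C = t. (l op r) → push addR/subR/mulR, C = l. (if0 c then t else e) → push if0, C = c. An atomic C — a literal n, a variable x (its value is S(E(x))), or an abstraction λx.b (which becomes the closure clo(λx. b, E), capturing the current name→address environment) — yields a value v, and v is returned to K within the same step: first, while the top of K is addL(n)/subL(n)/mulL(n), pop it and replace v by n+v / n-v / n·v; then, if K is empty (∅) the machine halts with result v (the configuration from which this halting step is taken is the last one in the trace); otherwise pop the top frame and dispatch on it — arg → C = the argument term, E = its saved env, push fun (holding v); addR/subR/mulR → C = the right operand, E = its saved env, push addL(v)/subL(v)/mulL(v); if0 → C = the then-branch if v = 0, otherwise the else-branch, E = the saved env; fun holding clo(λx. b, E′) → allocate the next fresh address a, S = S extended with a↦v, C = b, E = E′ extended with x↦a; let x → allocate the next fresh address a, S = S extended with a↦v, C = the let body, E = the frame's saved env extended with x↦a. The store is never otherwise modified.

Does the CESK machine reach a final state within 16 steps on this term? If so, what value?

Answer: DIVERGES (no final state within 16 steps)

Execution trace:
step 0: <C=(let loop = 4 in ((λx. (x x)) (λx. (x x)))), E=∅, S=∅, K=∅>
step 1: <C=4, E=∅, S=∅, K=[let loop]>
step 2: <C=((λx. (x x)) (λx. (x x))), E={loop↦0}, S={0↦4}, K=∅>
step 3: <C=(λx. (x x)), E={loop↦0}, S={0↦4}, K=[arg]>
step 4: <C=(λx. (x x)), E={loop↦0}, S={0↦4}, K=[fun]>
step 5: <C=(x x), E={x↦1, loop↦0}, S={0↦4, 1↦clo(λx. (x x), {loop↦0})}, K=∅>
step 6: <C=x, E={x↦1, loop↦0}, S={0↦4, 1↦clo(λx. (x x), {loop↦0})}, K=[arg]>
step 7: <C=x, E={x↦1, loop↦0}, S={0↦4, 1↦clo(λx. (x x), {loop↦0})}, K=[fun]>
step 8: <C=(x x), E={x↦2, loop↦0}, S={0↦4, 1↦clo(λx. (x x), {loop↦0}), 2↦clo(λx. (x x), {loop↦0})}, K=∅>
step 9: <C=x, E={x↦2, loop↦0}, S={0↦4, 1↦clo(λx. (x x), {loop↦0}), 2↦clo(λx. (x x), {loop↦0})}, K=[arg]>
step 10: <C=x, E={x↦2, loop↦0}, S={0↦4, 1↦clo(λx. (x x), {loop↦0}), 2↦clo(λx. (x x), {loop↦0})}, K=[fun]>
step 11: <C=(x x), E={x↦3, loop↦0}, S={0↦4, 1↦clo(λx. (x x), {loop↦0}), 2↦clo(λx. (x x), {loop↦0}), 3↦clo(λx. (x x), {loop↦0})}, K=∅>
step 12: <C=x, E={x↦3, loop↦0}, S={0↦4, 1↦clo(λx. (x x), {loop↦0}), 2↦clo(λx. (x x), {loop↦0}), 3↦clo(λx. (x x), {loop↦0})}, K=[arg]>
step 13: <C=x, E={x↦3, loop↦0}, S={0↦4, 1↦clo(λx. (x x), {loop↦0}), 2↦clo(λx. (x x), {loop↦0}), 3↦clo(λx. (x x), {loop↦0})}, K=[fun]>
step 14: <C=(x x), E={x↦4, loop↦0}, S={0↦4, 1↦clo(λx. (x x), {loop↦0}), 2↦clo(λx. (x x), {loop↦0}), 3↦clo(λx. (x x), {loop↦0}), 4↦clo(λx. (x x), {loop↦0})}, K=∅>
step 15: <C=x, E={x↦4, loop↦0}, S={0↦4, 1↦clo(λx. (x x), {loop↦0}), 2↦clo(λx. (x x), {loop↦0}), 3↦clo(λx. (x x), {loop↦0}), 4↦clo(λx. (x x), {loop↦0})}, K=[arg]>
step 16: <C=x, E={x↦4, loop↦0}, S={0↦4, 1↦clo(λx. (x x), {loop↦0}), 2↦clo(λx. (x x), {loop↦0}), 3↦clo(λx. (x x), {loop↦0}), 4↦clo(λx. (x x), {loop↦0})}, K=[fun]>
→ 16 transitions taken and the configuration is still not final: no result within 16 steps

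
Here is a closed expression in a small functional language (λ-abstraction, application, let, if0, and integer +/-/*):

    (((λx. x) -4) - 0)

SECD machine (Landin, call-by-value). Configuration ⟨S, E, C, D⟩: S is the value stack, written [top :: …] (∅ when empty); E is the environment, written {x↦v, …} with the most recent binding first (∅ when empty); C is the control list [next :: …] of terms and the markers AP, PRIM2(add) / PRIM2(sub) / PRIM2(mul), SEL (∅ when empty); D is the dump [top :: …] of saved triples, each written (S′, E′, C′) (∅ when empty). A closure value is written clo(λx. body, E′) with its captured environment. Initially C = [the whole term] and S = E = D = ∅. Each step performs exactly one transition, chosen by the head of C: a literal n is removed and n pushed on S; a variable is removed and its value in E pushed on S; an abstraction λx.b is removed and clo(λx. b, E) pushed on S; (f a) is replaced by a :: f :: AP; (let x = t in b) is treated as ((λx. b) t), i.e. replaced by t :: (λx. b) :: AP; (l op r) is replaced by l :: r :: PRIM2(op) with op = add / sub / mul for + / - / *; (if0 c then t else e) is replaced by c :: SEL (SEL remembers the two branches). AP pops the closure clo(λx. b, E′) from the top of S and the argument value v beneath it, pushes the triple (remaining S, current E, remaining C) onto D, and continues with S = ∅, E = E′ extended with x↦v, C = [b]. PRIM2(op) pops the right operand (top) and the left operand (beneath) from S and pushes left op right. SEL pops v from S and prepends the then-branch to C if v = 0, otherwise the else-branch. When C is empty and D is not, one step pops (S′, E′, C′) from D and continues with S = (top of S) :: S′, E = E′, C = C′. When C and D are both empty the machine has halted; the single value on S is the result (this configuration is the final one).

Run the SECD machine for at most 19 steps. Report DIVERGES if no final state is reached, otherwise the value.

step 0: <S=∅, E=∅, C=[(((λx. x) -4) - 0)], D=∅>
step 1: <S=∅, E=∅, C=[((λx. x) -4) :: 0 :: PRIM2(sub)], D=∅>
step 2: <S=∅, E=∅, C=[-4 :: (λx. x) :: AP :: 0 :: PRIM2(sub)], D=∅>
step 3: <S=[-4], E=∅, C=[(λx. x) :: AP :: 0 :: PRIM2(sub)], D=∅>
step 4: <S=[clo(λx. x, ∅) :: -4], E=∅, C=[AP :: 0 :: PRIM2(sub)], D=∅>
step 5: <S=∅, E={x↦-4}, C=[x], D=[(∅, ∅, [0 :: PRIM2(sub)])]>
step 6: <S=[-4], E={x↦-4}, C=∅, D=[(∅, ∅, [0 :: PRIM2(sub)])]>
step 7: <S=[-4], E=∅, C=[0 :: PRIM2(sub)], D=∅>
step 8: <S=[0 :: -4], E=∅, C=[PRIM2(sub)], D=∅>
step 9: <S=[-4], E=∅, C=∅, D=∅>
→ final value -4

Answer: -4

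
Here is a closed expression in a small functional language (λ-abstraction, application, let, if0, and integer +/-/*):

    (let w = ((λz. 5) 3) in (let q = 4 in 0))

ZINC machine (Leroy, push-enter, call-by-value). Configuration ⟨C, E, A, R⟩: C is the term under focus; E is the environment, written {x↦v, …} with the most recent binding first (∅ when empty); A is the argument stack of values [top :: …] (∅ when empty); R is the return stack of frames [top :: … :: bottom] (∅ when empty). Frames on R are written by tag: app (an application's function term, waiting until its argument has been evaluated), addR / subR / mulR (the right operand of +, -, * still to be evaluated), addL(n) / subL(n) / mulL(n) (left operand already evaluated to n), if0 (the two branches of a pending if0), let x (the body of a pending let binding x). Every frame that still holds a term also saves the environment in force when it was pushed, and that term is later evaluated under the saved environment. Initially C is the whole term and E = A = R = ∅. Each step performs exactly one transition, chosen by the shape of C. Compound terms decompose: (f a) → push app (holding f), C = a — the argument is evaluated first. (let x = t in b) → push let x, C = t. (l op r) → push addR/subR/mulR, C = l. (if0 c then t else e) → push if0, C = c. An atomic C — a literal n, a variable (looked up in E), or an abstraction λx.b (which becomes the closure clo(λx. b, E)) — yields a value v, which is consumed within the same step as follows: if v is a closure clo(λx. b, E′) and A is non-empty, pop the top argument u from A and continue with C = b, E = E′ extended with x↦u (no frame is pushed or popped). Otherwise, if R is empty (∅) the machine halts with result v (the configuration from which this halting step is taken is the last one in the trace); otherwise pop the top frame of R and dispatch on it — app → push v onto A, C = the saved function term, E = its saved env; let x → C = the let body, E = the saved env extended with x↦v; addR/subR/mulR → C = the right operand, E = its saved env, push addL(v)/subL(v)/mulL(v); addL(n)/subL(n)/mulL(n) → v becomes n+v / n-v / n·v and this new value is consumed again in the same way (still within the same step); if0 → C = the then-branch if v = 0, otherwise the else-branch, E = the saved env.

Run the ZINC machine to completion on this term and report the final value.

Answer: 0

Derivation:
step 0: [C=(let w = ((λz. 5) 3) in (let q = 4 in 0)) | E=∅ | A=∅ | R=∅]
step 1: [C=((λz. 5) 3) | E=∅ | A=∅ | R=[let w]]
step 2: [C=3 | E=∅ | A=∅ | R=[app :: let w]]
step 3: [C=(λz. 5) | E=∅ | A=[3] | R=[let w]]
step 4: [C=5 | E={z↦3} | A=∅ | R=[let w]]
step 5: [C=(let q = 4 in 0) | E={w↦5} | A=∅ | R=∅]
step 6: [C=4 | E={w↦5} | A=∅ | R=[let q]]
step 7: [C=0 | E={q↦4, w↦5} | A=∅ | R=∅]
→ final value 0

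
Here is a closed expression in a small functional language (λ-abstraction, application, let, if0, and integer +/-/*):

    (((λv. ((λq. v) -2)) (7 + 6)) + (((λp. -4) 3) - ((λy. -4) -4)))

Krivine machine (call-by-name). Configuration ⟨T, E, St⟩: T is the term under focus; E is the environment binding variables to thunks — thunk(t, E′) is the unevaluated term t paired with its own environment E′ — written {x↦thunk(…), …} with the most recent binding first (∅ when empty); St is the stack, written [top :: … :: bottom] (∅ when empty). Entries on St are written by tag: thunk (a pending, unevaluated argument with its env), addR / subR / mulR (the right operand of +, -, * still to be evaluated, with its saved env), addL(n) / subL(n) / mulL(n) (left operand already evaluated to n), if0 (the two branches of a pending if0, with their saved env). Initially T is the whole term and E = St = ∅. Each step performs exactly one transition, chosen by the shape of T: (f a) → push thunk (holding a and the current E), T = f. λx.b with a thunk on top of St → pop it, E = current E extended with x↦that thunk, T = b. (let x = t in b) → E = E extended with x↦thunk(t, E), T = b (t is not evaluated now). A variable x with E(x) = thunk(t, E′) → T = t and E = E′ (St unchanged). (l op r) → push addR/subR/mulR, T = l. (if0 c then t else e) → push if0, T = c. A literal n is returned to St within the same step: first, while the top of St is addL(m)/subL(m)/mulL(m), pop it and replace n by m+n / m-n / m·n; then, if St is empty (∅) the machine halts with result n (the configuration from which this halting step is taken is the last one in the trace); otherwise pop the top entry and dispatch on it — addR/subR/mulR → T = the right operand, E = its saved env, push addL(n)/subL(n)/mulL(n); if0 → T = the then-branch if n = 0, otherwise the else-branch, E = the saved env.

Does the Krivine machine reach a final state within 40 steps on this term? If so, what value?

[0] ⟨T=(((λv. ((λq. v) -2)) (7 + 6)) + (((λp. -4) 3) - ((λy. -4) -4))); E=∅; St=∅⟩
[1] ⟨T=((λv. ((λq. v) -2)) (7 + 6)); E=∅; St=[addR]⟩
[2] ⟨T=(λv. ((λq. v) -2)); E=∅; St=[thunk :: addR]⟩
[3] ⟨T=((λq. v) -2); E={v↦thunk((7 + 6), ∅)}; St=[addR]⟩
[4] ⟨T=(λq. v); E={v↦thunk((7 + 6), ∅)}; St=[thunk :: addR]⟩
[5] ⟨T=v; E={q↦thunk(-2, {v↦thunk((7 + 6), ∅)}), v↦thunk((7 + 6), ∅)}; St=[addR]⟩
[6] ⟨T=(7 + 6); E=∅; St=[addR]⟩
[7] ⟨T=7; E=∅; St=[addR :: addR]⟩
[8] ⟨T=6; E=∅; St=[addL(7) :: addR]⟩
[9] ⟨T=(((λp. -4) 3) - ((λy. -4) -4)); E=∅; St=[addL(13)]⟩
[10] ⟨T=((λp. -4) 3); E=∅; St=[subR :: addL(13)]⟩
[11] ⟨T=(λp. -4); E=∅; St=[thunk :: subR :: addL(13)]⟩
[12] ⟨T=-4; E={p↦thunk(3, ∅)}; St=[subR :: addL(13)]⟩
[13] ⟨T=((λy. -4) -4); E=∅; St=[subL(-4) :: addL(13)]⟩
[14] ⟨T=(λy. -4); E=∅; St=[thunk :: subL(-4) :: addL(13)]⟩
[15] ⟨T=-4; E={y↦thunk(-4, ∅)}; St=[subL(-4) :: addL(13)]⟩
→ final value 13

Answer: 13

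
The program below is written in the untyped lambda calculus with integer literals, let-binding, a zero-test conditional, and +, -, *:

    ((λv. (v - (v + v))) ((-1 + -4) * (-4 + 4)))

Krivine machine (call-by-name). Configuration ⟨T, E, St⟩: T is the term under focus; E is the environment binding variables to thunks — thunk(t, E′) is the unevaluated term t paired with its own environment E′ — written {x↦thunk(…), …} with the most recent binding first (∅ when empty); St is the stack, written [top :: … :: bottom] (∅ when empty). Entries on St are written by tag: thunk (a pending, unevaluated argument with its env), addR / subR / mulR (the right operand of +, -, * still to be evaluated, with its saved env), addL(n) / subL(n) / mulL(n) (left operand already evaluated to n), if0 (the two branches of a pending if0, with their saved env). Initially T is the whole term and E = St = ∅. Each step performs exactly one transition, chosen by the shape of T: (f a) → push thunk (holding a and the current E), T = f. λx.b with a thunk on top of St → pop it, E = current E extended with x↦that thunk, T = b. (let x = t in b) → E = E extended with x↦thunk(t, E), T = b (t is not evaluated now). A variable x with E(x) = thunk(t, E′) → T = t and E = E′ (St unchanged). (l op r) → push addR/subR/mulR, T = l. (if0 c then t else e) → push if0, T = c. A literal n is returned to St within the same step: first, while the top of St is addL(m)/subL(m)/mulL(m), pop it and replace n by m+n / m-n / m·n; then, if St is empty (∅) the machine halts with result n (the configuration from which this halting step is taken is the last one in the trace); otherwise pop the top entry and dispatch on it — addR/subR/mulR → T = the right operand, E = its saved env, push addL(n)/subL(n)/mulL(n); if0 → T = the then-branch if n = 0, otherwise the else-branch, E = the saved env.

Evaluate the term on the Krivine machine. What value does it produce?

Answer: 0

Execution trace:
[0] <T=((λv. (v - (v + v))) ((-1 + -4) * (-4 + 4))), E=∅, St=∅>
[1] <T=(λv. (v - (v + v))), E=∅, St=[thunk]>
[2] <T=(v - (v + v)), E={v↦thunk(((-1 + -4) * (-4 + 4)), ∅)}, St=∅>
[3] <T=v, E={v↦thunk(((-1 + -4) * (-4 + 4)), ∅)}, St=[subR]>
[4] <T=((-1 + -4) * (-4 + 4)), E=∅, St=[subR]>
[5] <T=(-1 + -4), E=∅, St=[mulR :: subR]>
[6] <T=-1, E=∅, St=[addR :: mulR :: subR]>
[7] <T=-4, E=∅, St=[addL(-1) :: mulR :: subR]>
[8] <T=(-4 + 4), E=∅, St=[mulL(-5) :: subR]>
[9] <T=-4, E=∅, St=[addR :: mulL(-5) :: subR]>
[10] <T=4, E=∅, St=[addL(-4) :: mulL(-5) :: subR]>
[11] <T=(v + v), E={v↦thunk(((-1 + -4) * (-4 + 4)), ∅)}, St=[subL(0)]>
[12] <T=v, E={v↦thunk(((-1 + -4) * (-4 + 4)), ∅)}, St=[addR :: subL(0)]>
[13] <T=((-1 + -4) * (-4 + 4)), E=∅, St=[addR :: subL(0)]>
[14] <T=(-1 + -4), E=∅, St=[mulR :: addR :: subL(0)]>
[15] <T=-1, E=∅, St=[addR :: mulR :: addR :: subL(0)]>
[16] <T=-4, E=∅, St=[addL(-1) :: mulR :: addR :: subL(0)]>
[17] <T=(-4 + 4), E=∅, St=[mulL(-5) :: addR :: subL(0)]>
[18] <T=-4, E=∅, St=[addR :: mulL(-5) :: addR :: subL(0)]>
[19] <T=4, E=∅, St=[addL(-4) :: mulL(-5) :: addR :: subL(0)]>
[20] <T=v, E={v↦thunk(((-1 + -4) * (-4 + 4)), ∅)}, St=[addL(0) :: subL(0)]>
[21] <T=((-1 + -4) * (-4 + 4)), E=∅, St=[addL(0) :: subL(0)]>
[22] <T=(-1 + -4), E=∅, St=[mulR :: addL(0) :: subL(0)]>
[23] <T=-1, E=∅, St=[addR :: mulR :: addL(0) :: subL(0)]>
[24] <T=-4, E=∅, St=[addL(-1) :: mulR :: addL(0) :: subL(0)]>
[25] <T=(-4 + 4), E=∅, St=[mulL(-5) :: addL(0) :: subL(0)]>
[26] <T=-4, E=∅, St=[addR :: mulL(-5) :: addL(0) :: subL(0)]>
[27] <T=4, E=∅, St=[addL(-4) :: mulL(-5) :: addL(0) :: subL(0)]>
→ final value 0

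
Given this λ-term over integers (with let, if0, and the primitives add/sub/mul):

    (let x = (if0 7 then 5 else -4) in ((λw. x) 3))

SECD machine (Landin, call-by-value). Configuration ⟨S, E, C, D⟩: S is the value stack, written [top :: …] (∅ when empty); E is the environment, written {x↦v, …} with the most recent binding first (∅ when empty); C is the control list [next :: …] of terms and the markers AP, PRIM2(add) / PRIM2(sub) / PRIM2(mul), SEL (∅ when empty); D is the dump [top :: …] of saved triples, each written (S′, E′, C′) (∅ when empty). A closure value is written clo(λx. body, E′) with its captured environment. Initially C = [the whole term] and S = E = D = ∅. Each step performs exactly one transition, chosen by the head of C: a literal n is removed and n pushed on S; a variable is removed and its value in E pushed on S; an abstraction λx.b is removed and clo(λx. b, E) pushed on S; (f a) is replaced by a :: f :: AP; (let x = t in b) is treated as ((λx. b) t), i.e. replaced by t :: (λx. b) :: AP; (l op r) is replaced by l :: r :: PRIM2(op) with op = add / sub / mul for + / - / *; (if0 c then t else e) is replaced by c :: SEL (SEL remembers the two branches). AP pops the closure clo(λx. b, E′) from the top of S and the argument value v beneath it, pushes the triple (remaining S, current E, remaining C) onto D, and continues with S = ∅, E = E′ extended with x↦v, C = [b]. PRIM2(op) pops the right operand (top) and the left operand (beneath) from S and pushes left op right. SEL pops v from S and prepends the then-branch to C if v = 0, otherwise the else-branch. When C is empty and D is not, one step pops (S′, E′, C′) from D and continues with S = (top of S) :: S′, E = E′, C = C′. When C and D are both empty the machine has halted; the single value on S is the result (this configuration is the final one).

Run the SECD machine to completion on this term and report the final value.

step 0: <S=∅, E=∅, C=[(let x = (if0 7 then 5 else -4) in ((λw. x) 3))], D=∅>
step 1: <S=∅, E=∅, C=[(if0 7 then 5 else -4) :: (λx. ((λw. x) 3)) :: AP], D=∅>
step 2: <S=∅, E=∅, C=[7 :: SEL :: (λx. ((λw. x) 3)) :: AP], D=∅>
step 3: <S=[7], E=∅, C=[SEL :: (λx. ((λw. x) 3)) :: AP], D=∅>
step 4: <S=∅, E=∅, C=[-4 :: (λx. ((λw. x) 3)) :: AP], D=∅>
step 5: <S=[-4], E=∅, C=[(λx. ((λw. x) 3)) :: AP], D=∅>
step 6: <S=[clo(λx. ((λw. x) 3), ∅) :: -4], E=∅, C=[AP], D=∅>
step 7: <S=∅, E={x↦-4}, C=[((λw. x) 3)], D=[(∅, ∅, ∅)]>
step 8: <S=∅, E={x↦-4}, C=[3 :: (λw. x) :: AP], D=[(∅, ∅, ∅)]>
step 9: <S=[3], E={x↦-4}, C=[(λw. x) :: AP], D=[(∅, ∅, ∅)]>
step 10: <S=[clo(λw. x, {x↦-4}) :: 3], E={x↦-4}, C=[AP], D=[(∅, ∅, ∅)]>
step 11: <S=∅, E={w↦3, x↦-4}, C=[x], D=[(∅, {x↦-4}, ∅) :: (∅, ∅, ∅)]>
step 12: <S=[-4], E={w↦3, x↦-4}, C=∅, D=[(∅, {x↦-4}, ∅) :: (∅, ∅, ∅)]>
step 13: <S=[-4], E={x↦-4}, C=∅, D=[(∅, ∅, ∅)]>
step 14: <S=[-4], E=∅, C=∅, D=∅>
→ final value -4

Answer: -4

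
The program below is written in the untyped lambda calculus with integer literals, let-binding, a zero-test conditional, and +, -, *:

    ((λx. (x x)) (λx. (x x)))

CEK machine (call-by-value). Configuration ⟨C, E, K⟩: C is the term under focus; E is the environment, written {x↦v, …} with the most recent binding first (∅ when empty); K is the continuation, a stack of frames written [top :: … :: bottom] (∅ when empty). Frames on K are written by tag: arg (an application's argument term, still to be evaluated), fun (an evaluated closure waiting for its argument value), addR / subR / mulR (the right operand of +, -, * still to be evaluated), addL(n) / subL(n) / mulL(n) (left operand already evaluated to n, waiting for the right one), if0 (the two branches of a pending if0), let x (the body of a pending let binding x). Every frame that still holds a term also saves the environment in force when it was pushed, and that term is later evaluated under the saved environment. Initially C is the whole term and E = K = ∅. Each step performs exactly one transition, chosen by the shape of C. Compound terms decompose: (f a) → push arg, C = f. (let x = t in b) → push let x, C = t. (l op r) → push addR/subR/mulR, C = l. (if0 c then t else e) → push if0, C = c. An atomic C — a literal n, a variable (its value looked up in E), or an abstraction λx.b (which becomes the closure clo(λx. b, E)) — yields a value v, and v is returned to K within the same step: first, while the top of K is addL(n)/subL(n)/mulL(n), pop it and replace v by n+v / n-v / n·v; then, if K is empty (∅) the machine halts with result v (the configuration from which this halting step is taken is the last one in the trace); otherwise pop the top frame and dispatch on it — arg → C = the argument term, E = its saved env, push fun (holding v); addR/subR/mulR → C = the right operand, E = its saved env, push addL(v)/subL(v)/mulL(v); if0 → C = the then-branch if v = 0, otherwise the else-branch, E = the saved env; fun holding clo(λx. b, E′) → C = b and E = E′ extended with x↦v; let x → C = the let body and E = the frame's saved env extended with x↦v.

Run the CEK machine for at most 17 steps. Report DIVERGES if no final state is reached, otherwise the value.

Answer: DIVERGES (no final state within 17 steps)

Execution trace:
step 0: [C=((λx. (x x)) (λx. (x x))) | E=∅ | K=∅]
step 1: [C=(λx. (x x)) | E=∅ | K=[arg]]
step 2: [C=(λx. (x x)) | E=∅ | K=[fun]]
step 3: [C=(x x) | E={x↦clo(λx. (x x), ∅)} | K=∅]
step 4: [C=x | E={x↦clo(λx. (x x), ∅)} | K=[arg]]
step 5: [C=x | E={x↦clo(λx. (x x), ∅)} | K=[fun]]
… configuration repeats with period 3 (steps 3–5 recur indefinitely) …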